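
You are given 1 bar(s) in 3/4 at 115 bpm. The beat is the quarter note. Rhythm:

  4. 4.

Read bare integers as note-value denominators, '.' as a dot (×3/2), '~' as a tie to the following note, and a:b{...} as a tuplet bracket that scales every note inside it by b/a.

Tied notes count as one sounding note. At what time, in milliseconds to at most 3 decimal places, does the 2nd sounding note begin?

note 2 onset = 3/2b = 782.609ms

1. 0.0ms @ 0 + 782.609ms (3/2)
2. 782.609ms @ 3/2 + 782.609ms (3/2)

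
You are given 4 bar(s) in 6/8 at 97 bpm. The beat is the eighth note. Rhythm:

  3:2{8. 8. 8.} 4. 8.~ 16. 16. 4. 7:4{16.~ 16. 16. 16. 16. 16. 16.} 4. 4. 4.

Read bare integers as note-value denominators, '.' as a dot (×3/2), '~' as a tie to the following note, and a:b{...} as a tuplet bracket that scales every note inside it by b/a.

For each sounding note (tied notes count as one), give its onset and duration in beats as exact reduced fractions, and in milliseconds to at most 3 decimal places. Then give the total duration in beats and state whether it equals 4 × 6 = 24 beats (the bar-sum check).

1) 0.0ms=0b +618.557ms=1b
2) 618.557ms=1b +618.557ms=1b
3) 1237.113ms=2b +618.557ms=1b
4) 1855.67ms=3b +1855.67ms=3b
5) 3711.34ms=6b +1391.753ms=9/4b
6) 5103.093ms=33/4b +463.918ms=3/4b
7) 5567.01ms=9b +1855.67ms=3b
8) 7422.68ms=12b +530.191ms=6/7b
9) 7952.872ms=90/7b +265.096ms=3/7b
10) 8217.968ms=93/7b +265.096ms=3/7b
11) 8483.063ms=96/7b +265.096ms=3/7b
12) 8748.159ms=99/7b +265.096ms=3/7b
13) 9013.255ms=102/7b +265.096ms=3/7b
14) 9278.351ms=15b +1855.67ms=3b
15) 11134.021ms=18b +1855.67ms=3b
16) 12989.691ms=21b +1855.67ms=3b
Σ=24b of 24 (97bpm 6/8) — PASS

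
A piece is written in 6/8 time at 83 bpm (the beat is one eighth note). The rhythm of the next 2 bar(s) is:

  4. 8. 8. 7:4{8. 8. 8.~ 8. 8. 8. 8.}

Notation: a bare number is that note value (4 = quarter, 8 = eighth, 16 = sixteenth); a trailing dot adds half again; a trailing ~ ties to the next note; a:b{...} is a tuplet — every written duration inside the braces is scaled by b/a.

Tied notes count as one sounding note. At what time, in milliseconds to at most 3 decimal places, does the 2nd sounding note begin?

1. 0.0ms @ 0 + 2168.675ms (3)
2. 2168.675ms @ 3 + 1084.337ms (3/2)
3. 3253.012ms @ 9/2 + 1084.337ms (3/2)
4. 4337.349ms @ 6 + 619.621ms (6/7)
5. 4956.971ms @ 48/7 + 619.621ms (6/7)
6. 5576.592ms @ 54/7 + 1239.243ms (12/7)
7. 6815.835ms @ 66/7 + 619.621ms (6/7)
8. 7435.456ms @ 72/7 + 619.621ms (6/7)
9. 8055.077ms @ 78/7 + 619.621ms (6/7)

note 2 onset = 3b = 2168.675ms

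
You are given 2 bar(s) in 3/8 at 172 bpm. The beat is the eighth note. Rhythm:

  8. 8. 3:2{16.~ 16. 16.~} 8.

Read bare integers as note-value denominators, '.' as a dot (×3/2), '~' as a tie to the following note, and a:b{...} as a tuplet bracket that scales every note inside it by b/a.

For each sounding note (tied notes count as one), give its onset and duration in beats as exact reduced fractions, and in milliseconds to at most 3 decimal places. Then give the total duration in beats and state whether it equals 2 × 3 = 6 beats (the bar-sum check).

1) 0.0ms=0b +523.256ms=3/2b
2) 523.256ms=3/2b +523.256ms=3/2b
3) 1046.512ms=3b +348.837ms=1b
4) 1395.349ms=4b +697.674ms=2b
Σ=6b of 6 (172bpm 3/8) — PASS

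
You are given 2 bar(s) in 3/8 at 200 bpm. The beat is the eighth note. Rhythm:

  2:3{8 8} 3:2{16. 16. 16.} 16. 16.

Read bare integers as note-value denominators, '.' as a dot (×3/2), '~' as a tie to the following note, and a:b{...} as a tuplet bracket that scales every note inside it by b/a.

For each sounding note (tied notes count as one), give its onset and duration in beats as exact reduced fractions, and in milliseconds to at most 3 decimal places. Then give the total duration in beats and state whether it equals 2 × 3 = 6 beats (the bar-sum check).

1) 0.0ms=0b +450.0ms=3/2b
2) 450.0ms=3/2b +450.0ms=3/2b
3) 900.0ms=3b +150.0ms=1/2b
4) 1050.0ms=7/2b +150.0ms=1/2b
5) 1200.0ms=4b +150.0ms=1/2b
6) 1350.0ms=9/2b +225.0ms=3/4b
7) 1575.0ms=21/4b +225.0ms=3/4b
Σ=6b of 6 (200bpm 3/8) — PASS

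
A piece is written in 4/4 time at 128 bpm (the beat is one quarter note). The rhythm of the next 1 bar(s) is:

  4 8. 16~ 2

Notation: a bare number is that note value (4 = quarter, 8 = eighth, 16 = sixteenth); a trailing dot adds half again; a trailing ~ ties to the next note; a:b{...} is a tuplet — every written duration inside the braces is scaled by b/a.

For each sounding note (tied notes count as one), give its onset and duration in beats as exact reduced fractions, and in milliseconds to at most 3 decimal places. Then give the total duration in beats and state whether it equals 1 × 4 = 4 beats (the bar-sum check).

1) 0.0ms=0b +468.75ms=1b
2) 468.75ms=1b +351.562ms=3/4b
3) 820.312ms=7/4b +1054.688ms=9/4b
Σ=4b of 4 (128bpm 4/4) — PASS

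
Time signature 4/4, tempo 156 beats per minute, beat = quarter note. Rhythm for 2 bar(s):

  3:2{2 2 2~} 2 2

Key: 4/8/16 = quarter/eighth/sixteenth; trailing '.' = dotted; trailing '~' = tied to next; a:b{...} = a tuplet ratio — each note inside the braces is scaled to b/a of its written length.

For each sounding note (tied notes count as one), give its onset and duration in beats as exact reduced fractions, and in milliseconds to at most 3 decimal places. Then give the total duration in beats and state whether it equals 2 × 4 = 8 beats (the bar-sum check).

1) 0.0ms=0b +512.821ms=4/3b
2) 512.821ms=4/3b +512.821ms=4/3b
3) 1025.641ms=8/3b +1282.051ms=10/3b
4) 2307.692ms=6b +769.231ms=2b
Σ=8b of 8 (156bpm 4/4) — PASS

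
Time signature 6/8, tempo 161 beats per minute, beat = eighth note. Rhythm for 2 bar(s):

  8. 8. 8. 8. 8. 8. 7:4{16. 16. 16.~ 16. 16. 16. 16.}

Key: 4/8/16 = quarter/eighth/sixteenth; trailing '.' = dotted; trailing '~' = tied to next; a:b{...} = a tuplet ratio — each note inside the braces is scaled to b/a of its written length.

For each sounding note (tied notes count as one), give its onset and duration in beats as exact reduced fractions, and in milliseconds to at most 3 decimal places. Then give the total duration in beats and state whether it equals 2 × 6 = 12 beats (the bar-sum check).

1) 0.0ms=0b +559.006ms=3/2b
2) 559.006ms=3/2b +559.006ms=3/2b
3) 1118.012ms=3b +559.006ms=3/2b
4) 1677.019ms=9/2b +559.006ms=3/2b
5) 2236.025ms=6b +559.006ms=3/2b
6) 2795.031ms=15/2b +559.006ms=3/2b
7) 3354.037ms=9b +159.716ms=3/7b
8) 3513.753ms=66/7b +159.716ms=3/7b
9) 3673.469ms=69/7b +319.432ms=6/7b
10) 3992.902ms=75/7b +159.716ms=3/7b
11) 4152.618ms=78/7b +159.716ms=3/7b
12) 4312.334ms=81/7b +159.716ms=3/7b
Σ=12b of 12 (161bpm 6/8) — PASS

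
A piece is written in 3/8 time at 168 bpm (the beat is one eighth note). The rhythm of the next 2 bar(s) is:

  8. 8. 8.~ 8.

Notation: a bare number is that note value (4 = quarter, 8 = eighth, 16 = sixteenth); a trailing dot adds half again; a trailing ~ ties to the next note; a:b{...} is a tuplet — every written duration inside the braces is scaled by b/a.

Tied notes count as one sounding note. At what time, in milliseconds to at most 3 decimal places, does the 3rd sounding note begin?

note 3 onset = 3b = 1071.429ms

1. 0.0ms @ 0 + 535.714ms (3/2)
2. 535.714ms @ 3/2 + 535.714ms (3/2)
3. 1071.429ms @ 3 + 1071.429ms (3)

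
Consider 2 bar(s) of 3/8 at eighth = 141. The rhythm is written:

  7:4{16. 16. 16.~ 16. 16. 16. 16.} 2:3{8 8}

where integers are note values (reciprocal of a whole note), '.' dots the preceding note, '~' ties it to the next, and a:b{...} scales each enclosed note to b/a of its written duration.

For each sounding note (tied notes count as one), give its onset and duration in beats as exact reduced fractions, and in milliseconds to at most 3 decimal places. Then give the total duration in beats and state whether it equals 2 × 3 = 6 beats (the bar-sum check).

1) 0.0ms=0b +182.371ms=3/7b
2) 182.371ms=3/7b +182.371ms=3/7b
3) 364.742ms=6/7b +364.742ms=6/7b
4) 729.483ms=12/7b +182.371ms=3/7b
5) 911.854ms=15/7b +182.371ms=3/7b
6) 1094.225ms=18/7b +182.371ms=3/7b
7) 1276.596ms=3b +638.298ms=3/2b
8) 1914.894ms=9/2b +638.298ms=3/2b
Σ=6b of 6 (141bpm 3/8) — PASS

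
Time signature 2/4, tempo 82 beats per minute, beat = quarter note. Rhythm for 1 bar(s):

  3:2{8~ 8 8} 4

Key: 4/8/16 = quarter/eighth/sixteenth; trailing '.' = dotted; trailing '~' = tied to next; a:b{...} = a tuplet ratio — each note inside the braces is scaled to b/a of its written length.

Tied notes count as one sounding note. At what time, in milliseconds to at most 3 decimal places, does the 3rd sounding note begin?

1. 0.0ms @ 0 + 487.805ms (2/3)
2. 487.805ms @ 2/3 + 243.902ms (1/3)
3. 731.707ms @ 1 + 731.707ms (1)

note 3 onset = 1b = 731.707ms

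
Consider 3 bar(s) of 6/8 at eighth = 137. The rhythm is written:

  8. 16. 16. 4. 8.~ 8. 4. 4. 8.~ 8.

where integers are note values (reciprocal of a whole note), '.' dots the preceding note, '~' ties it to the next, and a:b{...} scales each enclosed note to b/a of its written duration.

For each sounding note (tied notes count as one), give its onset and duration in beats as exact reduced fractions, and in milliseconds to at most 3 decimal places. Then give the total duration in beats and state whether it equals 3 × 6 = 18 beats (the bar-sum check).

1) 0.0ms=0b +656.934ms=3/2b
2) 656.934ms=3/2b +328.467ms=3/4b
3) 985.401ms=9/4b +328.467ms=3/4b
4) 1313.869ms=3b +1313.869ms=3b
5) 2627.737ms=6b +1313.869ms=3b
6) 3941.606ms=9b +1313.869ms=3b
7) 5255.474ms=12b +1313.869ms=3b
8) 6569.343ms=15b +1313.869ms=3b
Σ=18b of 18 (137bpm 6/8) — PASS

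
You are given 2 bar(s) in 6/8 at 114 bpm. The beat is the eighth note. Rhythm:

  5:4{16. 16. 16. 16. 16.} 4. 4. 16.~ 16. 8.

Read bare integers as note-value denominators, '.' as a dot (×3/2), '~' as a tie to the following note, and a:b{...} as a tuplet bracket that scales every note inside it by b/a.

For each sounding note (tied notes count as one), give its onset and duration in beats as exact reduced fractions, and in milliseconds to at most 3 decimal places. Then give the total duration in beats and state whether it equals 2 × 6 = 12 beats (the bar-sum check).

1) 0.0ms=0b +315.789ms=3/5b
2) 315.789ms=3/5b +315.789ms=3/5b
3) 631.579ms=6/5b +315.789ms=3/5b
4) 947.368ms=9/5b +315.789ms=3/5b
5) 1263.158ms=12/5b +315.789ms=3/5b
6) 1578.947ms=3b +1578.947ms=3b
7) 3157.895ms=6b +1578.947ms=3b
8) 4736.842ms=9b +789.474ms=3/2b
9) 5526.316ms=21/2b +789.474ms=3/2b
Σ=12b of 12 (114bpm 6/8) — PASS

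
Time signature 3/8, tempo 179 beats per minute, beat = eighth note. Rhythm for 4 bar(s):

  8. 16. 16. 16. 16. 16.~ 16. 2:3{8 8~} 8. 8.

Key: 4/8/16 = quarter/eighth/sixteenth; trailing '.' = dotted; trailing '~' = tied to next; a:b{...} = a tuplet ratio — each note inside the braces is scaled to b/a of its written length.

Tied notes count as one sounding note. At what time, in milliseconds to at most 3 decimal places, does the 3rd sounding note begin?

1. 0.0ms @ 0 + 502.793ms (3/2)
2. 502.793ms @ 3/2 + 251.397ms (3/4)
3. 754.19ms @ 9/4 + 251.397ms (3/4)
4. 1005.587ms @ 3 + 251.397ms (3/4)
5. 1256.983ms @ 15/4 + 251.397ms (3/4)
6. 1508.38ms @ 9/2 + 502.793ms (3/2)
7. 2011.173ms @ 6 + 502.793ms (3/2)
8. 2513.966ms @ 15/2 + 1005.587ms (3)
9. 3519.553ms @ 21/2 + 502.793ms (3/2)

note 3 onset = 9/4b = 754.19ms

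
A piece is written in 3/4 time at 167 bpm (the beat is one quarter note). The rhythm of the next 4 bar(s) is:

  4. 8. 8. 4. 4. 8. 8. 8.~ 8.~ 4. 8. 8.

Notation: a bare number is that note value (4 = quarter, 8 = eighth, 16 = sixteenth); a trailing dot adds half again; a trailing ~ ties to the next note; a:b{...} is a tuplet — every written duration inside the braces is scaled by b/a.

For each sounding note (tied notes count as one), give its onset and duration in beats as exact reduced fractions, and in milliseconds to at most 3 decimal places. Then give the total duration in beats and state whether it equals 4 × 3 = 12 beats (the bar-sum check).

1) 0.0ms=0b +538.922ms=3/2b
2) 538.922ms=3/2b +269.461ms=3/4b
3) 808.383ms=9/4b +269.461ms=3/4b
4) 1077.844ms=3b +538.922ms=3/2b
5) 1616.766ms=9/2b +538.922ms=3/2b
6) 2155.689ms=6b +269.461ms=3/4b
7) 2425.15ms=27/4b +269.461ms=3/4b
8) 2694.611ms=15/2b +1077.844ms=3b
9) 3772.455ms=21/2b +269.461ms=3/4b
10) 4041.916ms=45/4b +269.461ms=3/4b
Σ=12b of 12 (167bpm 3/4) — PASS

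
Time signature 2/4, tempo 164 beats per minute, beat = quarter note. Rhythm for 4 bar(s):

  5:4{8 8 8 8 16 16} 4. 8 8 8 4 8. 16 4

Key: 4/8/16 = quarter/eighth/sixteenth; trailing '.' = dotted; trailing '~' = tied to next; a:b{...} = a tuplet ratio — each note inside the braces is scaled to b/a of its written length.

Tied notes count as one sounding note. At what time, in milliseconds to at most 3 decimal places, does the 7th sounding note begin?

1. 0.0ms @ 0 + 146.341ms (2/5)
2. 146.341ms @ 2/5 + 146.341ms (2/5)
3. 292.683ms @ 4/5 + 146.341ms (2/5)
4. 439.024ms @ 6/5 + 146.341ms (2/5)
5. 585.366ms @ 8/5 + 73.171ms (1/5)
6. 658.537ms @ 9/5 + 73.171ms (1/5)
7. 731.707ms @ 2 + 548.78ms (3/2)
8. 1280.488ms @ 7/2 + 182.927ms (1/2)
9. 1463.415ms @ 4 + 182.927ms (1/2)
10. 1646.341ms @ 9/2 + 182.927ms (1/2)
11. 1829.268ms @ 5 + 365.854ms (1)
12. 2195.122ms @ 6 + 274.39ms (3/4)
13. 2469.512ms @ 27/4 + 91.463ms (1/4)
14. 2560.976ms @ 7 + 365.854ms (1)

note 7 onset = 2b = 731.707ms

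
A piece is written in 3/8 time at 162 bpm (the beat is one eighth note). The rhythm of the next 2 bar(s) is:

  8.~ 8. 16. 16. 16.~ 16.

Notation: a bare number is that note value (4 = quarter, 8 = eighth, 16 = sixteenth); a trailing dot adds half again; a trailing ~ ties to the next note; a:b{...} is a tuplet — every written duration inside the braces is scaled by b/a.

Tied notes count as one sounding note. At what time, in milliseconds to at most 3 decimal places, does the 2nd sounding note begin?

note 2 onset = 3b = 1111.111ms

1. 0.0ms @ 0 + 1111.111ms (3)
2. 1111.111ms @ 3 + 277.778ms (3/4)
3. 1388.889ms @ 15/4 + 277.778ms (3/4)
4. 1666.667ms @ 9/2 + 555.556ms (3/2)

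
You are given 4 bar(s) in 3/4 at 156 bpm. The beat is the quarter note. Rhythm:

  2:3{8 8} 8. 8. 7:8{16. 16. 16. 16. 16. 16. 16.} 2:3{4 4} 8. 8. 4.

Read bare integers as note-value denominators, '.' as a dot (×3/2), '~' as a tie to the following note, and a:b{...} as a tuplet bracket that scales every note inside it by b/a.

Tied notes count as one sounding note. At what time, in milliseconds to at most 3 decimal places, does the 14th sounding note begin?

note 14 onset = 9b = 3461.538ms

1. 0.0ms @ 0 + 288.462ms (3/4)
2. 288.462ms @ 3/4 + 288.462ms (3/4)
3. 576.923ms @ 3/2 + 288.462ms (3/4)
4. 865.385ms @ 9/4 + 288.462ms (3/4)
5. 1153.846ms @ 3 + 164.835ms (3/7)
6. 1318.681ms @ 24/7 + 164.835ms (3/7)
7. 1483.516ms @ 27/7 + 164.835ms (3/7)
8. 1648.352ms @ 30/7 + 164.835ms (3/7)
9. 1813.187ms @ 33/7 + 164.835ms (3/7)
10. 1978.022ms @ 36/7 + 164.835ms (3/7)
11. 2142.857ms @ 39/7 + 164.835ms (3/7)
12. 2307.692ms @ 6 + 576.923ms (3/2)
13. 2884.615ms @ 15/2 + 576.923ms (3/2)
14. 3461.538ms @ 9 + 288.462ms (3/4)
15. 3750.0ms @ 39/4 + 288.462ms (3/4)
16. 4038.462ms @ 21/2 + 576.923ms (3/2)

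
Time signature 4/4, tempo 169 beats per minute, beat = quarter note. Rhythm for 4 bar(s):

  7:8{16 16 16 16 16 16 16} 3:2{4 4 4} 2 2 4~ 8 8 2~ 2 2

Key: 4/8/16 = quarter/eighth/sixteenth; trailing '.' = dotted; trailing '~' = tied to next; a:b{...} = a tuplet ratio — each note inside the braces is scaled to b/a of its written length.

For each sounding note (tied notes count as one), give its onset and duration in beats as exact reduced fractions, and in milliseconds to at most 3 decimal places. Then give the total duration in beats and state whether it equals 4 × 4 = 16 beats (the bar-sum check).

1) 0.0ms=0b +101.437ms=2/7b
2) 101.437ms=2/7b +101.437ms=2/7b
3) 202.874ms=4/7b +101.437ms=2/7b
4) 304.311ms=6/7b +101.437ms=2/7b
5) 405.748ms=8/7b +101.437ms=2/7b
6) 507.185ms=10/7b +101.437ms=2/7b
7) 608.622ms=12/7b +101.437ms=2/7b
8) 710.059ms=2b +236.686ms=2/3b
9) 946.746ms=8/3b +236.686ms=2/3b
10) 1183.432ms=10/3b +236.686ms=2/3b
11) 1420.118ms=4b +710.059ms=2b
12) 2130.178ms=6b +710.059ms=2b
13) 2840.237ms=8b +532.544ms=3/2b
14) 3372.781ms=19/2b +177.515ms=1/2b
15) 3550.296ms=10b +1420.118ms=4b
16) 4970.414ms=14b +710.059ms=2b
Σ=16b of 16 (169bpm 4/4) — PASS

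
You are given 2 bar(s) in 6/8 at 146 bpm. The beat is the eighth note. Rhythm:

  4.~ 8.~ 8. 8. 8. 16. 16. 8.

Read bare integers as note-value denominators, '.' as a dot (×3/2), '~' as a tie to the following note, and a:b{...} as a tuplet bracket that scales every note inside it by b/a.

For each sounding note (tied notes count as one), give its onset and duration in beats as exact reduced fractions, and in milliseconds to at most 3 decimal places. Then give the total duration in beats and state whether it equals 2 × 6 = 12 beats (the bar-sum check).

1) 0.0ms=0b +2465.753ms=6b
2) 2465.753ms=6b +616.438ms=3/2b
3) 3082.192ms=15/2b +616.438ms=3/2b
4) 3698.63ms=9b +308.219ms=3/4b
5) 4006.849ms=39/4b +308.219ms=3/4b
6) 4315.068ms=21/2b +616.438ms=3/2b
Σ=12b of 12 (146bpm 6/8) — PASS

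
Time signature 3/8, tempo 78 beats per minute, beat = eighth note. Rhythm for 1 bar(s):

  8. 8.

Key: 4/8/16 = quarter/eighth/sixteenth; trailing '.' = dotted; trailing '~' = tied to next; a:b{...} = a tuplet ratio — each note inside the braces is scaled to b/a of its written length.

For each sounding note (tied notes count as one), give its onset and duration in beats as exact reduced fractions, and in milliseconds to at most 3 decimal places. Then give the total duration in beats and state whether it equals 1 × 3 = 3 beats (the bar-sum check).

1) 0.0ms=0b +1153.846ms=3/2b
2) 1153.846ms=3/2b +1153.846ms=3/2b
Σ=3b of 3 (78bpm 3/8) — PASS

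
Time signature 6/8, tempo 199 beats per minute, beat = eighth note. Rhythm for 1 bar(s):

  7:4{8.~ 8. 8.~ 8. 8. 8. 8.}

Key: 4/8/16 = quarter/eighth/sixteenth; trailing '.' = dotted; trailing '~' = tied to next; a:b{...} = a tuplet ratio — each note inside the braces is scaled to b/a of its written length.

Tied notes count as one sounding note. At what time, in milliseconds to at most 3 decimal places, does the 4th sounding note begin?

1. 0.0ms @ 0 + 516.87ms (12/7)
2. 516.87ms @ 12/7 + 516.87ms (12/7)
3. 1033.74ms @ 24/7 + 258.435ms (6/7)
4. 1292.175ms @ 30/7 + 258.435ms (6/7)
5. 1550.61ms @ 36/7 + 258.435ms (6/7)

note 4 onset = 30/7b = 1292.175ms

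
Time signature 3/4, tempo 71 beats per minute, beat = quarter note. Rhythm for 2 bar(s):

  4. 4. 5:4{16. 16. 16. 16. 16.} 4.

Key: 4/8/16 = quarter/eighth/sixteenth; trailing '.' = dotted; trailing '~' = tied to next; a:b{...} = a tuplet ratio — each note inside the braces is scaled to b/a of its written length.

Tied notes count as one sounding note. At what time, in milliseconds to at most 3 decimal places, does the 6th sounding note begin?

1. 0.0ms @ 0 + 1267.606ms (3/2)
2. 1267.606ms @ 3/2 + 1267.606ms (3/2)
3. 2535.211ms @ 3 + 253.521ms (3/10)
4. 2788.732ms @ 33/10 + 253.521ms (3/10)
5. 3042.254ms @ 18/5 + 253.521ms (3/10)
6. 3295.775ms @ 39/10 + 253.521ms (3/10)
7. 3549.296ms @ 21/5 + 253.521ms (3/10)
8. 3802.817ms @ 9/2 + 1267.606ms (3/2)

note 6 onset = 39/10b = 3295.775ms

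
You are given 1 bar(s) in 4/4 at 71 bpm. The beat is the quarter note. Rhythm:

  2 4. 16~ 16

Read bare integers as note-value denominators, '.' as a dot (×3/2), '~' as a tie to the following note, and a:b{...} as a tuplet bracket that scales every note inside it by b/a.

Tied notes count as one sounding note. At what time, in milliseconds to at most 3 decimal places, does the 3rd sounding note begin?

1. 0.0ms @ 0 + 1690.141ms (2)
2. 1690.141ms @ 2 + 1267.606ms (3/2)
3. 2957.746ms @ 7/2 + 422.535ms (1/2)

note 3 onset = 7/2b = 2957.746ms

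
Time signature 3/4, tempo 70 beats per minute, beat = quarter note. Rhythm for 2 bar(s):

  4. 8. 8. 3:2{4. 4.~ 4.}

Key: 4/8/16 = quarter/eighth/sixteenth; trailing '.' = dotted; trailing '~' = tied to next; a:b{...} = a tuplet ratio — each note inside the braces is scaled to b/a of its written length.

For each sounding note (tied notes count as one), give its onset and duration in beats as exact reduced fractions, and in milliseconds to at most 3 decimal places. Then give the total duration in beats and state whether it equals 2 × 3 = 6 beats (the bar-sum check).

1) 0.0ms=0b +1285.714ms=3/2b
2) 1285.714ms=3/2b +642.857ms=3/4b
3) 1928.571ms=9/4b +642.857ms=3/4b
4) 2571.429ms=3b +857.143ms=1b
5) 3428.571ms=4b +1714.286ms=2b
Σ=6b of 6 (70bpm 3/4) — PASS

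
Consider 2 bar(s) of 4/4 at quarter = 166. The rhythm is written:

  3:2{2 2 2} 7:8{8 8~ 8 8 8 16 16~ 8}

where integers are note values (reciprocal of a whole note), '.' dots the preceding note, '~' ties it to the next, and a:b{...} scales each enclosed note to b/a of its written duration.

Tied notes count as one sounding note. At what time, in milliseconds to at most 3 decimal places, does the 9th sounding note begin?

note 9 onset = 50/7b = 2581.756ms

1. 0.0ms @ 0 + 481.928ms (4/3)
2. 481.928ms @ 4/3 + 481.928ms (4/3)
3. 963.855ms @ 8/3 + 481.928ms (4/3)
4. 1445.783ms @ 4 + 206.54ms (4/7)
5. 1652.324ms @ 32/7 + 413.081ms (8/7)
6. 2065.404ms @ 40/7 + 206.54ms (4/7)
7. 2271.945ms @ 44/7 + 206.54ms (4/7)
8. 2478.485ms @ 48/7 + 103.27ms (2/7)
9. 2581.756ms @ 50/7 + 309.811ms (6/7)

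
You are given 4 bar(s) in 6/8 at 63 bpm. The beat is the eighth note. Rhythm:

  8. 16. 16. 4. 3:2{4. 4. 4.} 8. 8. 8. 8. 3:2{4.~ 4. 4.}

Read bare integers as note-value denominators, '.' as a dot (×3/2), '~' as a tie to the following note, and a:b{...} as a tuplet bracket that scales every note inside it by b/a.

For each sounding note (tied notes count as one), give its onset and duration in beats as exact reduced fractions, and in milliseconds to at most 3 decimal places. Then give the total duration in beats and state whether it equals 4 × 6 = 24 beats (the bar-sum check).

1) 0.0ms=0b +1428.571ms=3/2b
2) 1428.571ms=3/2b +714.286ms=3/4b
3) 2142.857ms=9/4b +714.286ms=3/4b
4) 2857.143ms=3b +2857.143ms=3b
5) 5714.286ms=6b +1904.762ms=2b
6) 7619.048ms=8b +1904.762ms=2b
7) 9523.81ms=10b +1904.762ms=2b
8) 11428.571ms=12b +1428.571ms=3/2b
9) 12857.143ms=27/2b +1428.571ms=3/2b
10) 14285.714ms=15b +1428.571ms=3/2b
11) 15714.286ms=33/2b +1428.571ms=3/2b
12) 17142.857ms=18b +3809.524ms=4b
13) 20952.381ms=22b +1904.762ms=2b
Σ=24b of 24 (63bpm 6/8) — PASS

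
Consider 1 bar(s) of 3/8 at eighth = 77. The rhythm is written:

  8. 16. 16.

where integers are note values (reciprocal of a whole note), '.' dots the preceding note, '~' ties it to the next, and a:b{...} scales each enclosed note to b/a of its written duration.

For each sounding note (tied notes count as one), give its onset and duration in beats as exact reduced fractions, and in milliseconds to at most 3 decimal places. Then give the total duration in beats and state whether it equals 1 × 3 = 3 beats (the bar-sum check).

1) 0.0ms=0b +1168.831ms=3/2b
2) 1168.831ms=3/2b +584.416ms=3/4b
3) 1753.247ms=9/4b +584.416ms=3/4b
Σ=3b of 3 (77bpm 3/8) — PASS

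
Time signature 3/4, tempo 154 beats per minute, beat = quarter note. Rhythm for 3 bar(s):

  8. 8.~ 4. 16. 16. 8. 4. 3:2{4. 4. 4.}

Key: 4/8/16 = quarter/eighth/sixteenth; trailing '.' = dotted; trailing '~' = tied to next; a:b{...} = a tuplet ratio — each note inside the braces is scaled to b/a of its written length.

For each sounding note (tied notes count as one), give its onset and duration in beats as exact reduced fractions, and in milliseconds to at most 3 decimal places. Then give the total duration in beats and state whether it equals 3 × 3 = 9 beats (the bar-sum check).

1) 0.0ms=0b +292.208ms=3/4b
2) 292.208ms=3/4b +876.623ms=9/4b
3) 1168.831ms=3b +146.104ms=3/8b
4) 1314.935ms=27/8b +146.104ms=3/8b
5) 1461.039ms=15/4b +292.208ms=3/4b
6) 1753.247ms=9/2b +584.416ms=3/2b
7) 2337.662ms=6b +389.61ms=1b
8) 2727.273ms=7b +389.61ms=1b
9) 3116.883ms=8b +389.61ms=1b
Σ=9b of 9 (154bpm 3/4) — PASS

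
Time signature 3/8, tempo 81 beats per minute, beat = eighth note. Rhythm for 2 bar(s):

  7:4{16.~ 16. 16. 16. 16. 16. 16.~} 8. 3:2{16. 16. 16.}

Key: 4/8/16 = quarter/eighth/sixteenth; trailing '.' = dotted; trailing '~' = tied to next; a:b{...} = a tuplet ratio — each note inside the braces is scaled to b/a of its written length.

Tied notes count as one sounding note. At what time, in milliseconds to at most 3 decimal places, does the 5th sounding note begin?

1. 0.0ms @ 0 + 634.921ms (6/7)
2. 634.921ms @ 6/7 + 317.46ms (3/7)
3. 952.381ms @ 9/7 + 317.46ms (3/7)
4. 1269.841ms @ 12/7 + 317.46ms (3/7)
5. 1587.302ms @ 15/7 + 317.46ms (3/7)
6. 1904.762ms @ 18/7 + 1428.571ms (27/14)
7. 3333.333ms @ 9/2 + 370.37ms (1/2)
8. 3703.704ms @ 5 + 370.37ms (1/2)
9. 4074.074ms @ 11/2 + 370.37ms (1/2)

note 5 onset = 15/7b = 1587.302ms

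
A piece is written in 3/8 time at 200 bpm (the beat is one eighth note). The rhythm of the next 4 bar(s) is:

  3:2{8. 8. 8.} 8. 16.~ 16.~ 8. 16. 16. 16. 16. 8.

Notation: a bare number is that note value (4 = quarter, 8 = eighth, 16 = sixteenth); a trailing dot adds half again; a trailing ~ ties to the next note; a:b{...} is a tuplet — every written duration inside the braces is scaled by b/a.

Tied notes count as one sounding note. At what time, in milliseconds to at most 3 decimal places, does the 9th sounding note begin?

1. 0.0ms @ 0 + 300.0ms (1)
2. 300.0ms @ 1 + 300.0ms (1)
3. 600.0ms @ 2 + 300.0ms (1)
4. 900.0ms @ 3 + 450.0ms (3/2)
5. 1350.0ms @ 9/2 + 900.0ms (3)
6. 2250.0ms @ 15/2 + 225.0ms (3/4)
7. 2475.0ms @ 33/4 + 225.0ms (3/4)
8. 2700.0ms @ 9 + 225.0ms (3/4)
9. 2925.0ms @ 39/4 + 225.0ms (3/4)
10. 3150.0ms @ 21/2 + 450.0ms (3/2)

note 9 onset = 39/4b = 2925.0ms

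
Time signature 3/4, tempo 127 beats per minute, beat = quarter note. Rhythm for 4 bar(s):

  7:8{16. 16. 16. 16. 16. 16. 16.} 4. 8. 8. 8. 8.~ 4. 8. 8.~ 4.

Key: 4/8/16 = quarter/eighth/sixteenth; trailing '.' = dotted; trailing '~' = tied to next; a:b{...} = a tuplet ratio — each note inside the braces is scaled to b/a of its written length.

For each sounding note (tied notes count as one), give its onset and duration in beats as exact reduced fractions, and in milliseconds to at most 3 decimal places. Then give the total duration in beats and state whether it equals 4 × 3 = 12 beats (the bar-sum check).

1) 0.0ms=0b +202.475ms=3/7b
2) 202.475ms=3/7b +202.475ms=3/7b
3) 404.949ms=6/7b +202.475ms=3/7b
4) 607.424ms=9/7b +202.475ms=3/7b
5) 809.899ms=12/7b +202.475ms=3/7b
6) 1012.373ms=15/7b +202.475ms=3/7b
7) 1214.848ms=18/7b +202.475ms=3/7b
8) 1417.323ms=3b +708.661ms=3/2b
9) 2125.984ms=9/2b +354.331ms=3/4b
10) 2480.315ms=21/4b +354.331ms=3/4b
11) 2834.646ms=6b +354.331ms=3/4b
12) 3188.976ms=27/4b +1062.992ms=9/4b
13) 4251.969ms=9b +354.331ms=3/4b
14) 4606.299ms=39/4b +1062.992ms=9/4b
Σ=12b of 12 (127bpm 3/4) — PASS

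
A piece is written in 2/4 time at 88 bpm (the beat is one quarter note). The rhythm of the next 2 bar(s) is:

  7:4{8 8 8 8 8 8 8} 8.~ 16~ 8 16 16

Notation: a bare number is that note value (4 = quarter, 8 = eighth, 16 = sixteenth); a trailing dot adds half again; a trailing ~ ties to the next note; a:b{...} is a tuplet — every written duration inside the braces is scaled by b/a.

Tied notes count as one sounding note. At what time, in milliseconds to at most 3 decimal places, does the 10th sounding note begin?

note 10 onset = 15/4b = 2556.818ms

1. 0.0ms @ 0 + 194.805ms (2/7)
2. 194.805ms @ 2/7 + 194.805ms (2/7)
3. 389.61ms @ 4/7 + 194.805ms (2/7)
4. 584.416ms @ 6/7 + 194.805ms (2/7)
5. 779.221ms @ 8/7 + 194.805ms (2/7)
6. 974.026ms @ 10/7 + 194.805ms (2/7)
7. 1168.831ms @ 12/7 + 194.805ms (2/7)
8. 1363.636ms @ 2 + 1022.727ms (3/2)
9. 2386.364ms @ 7/2 + 170.455ms (1/4)
10. 2556.818ms @ 15/4 + 170.455ms (1/4)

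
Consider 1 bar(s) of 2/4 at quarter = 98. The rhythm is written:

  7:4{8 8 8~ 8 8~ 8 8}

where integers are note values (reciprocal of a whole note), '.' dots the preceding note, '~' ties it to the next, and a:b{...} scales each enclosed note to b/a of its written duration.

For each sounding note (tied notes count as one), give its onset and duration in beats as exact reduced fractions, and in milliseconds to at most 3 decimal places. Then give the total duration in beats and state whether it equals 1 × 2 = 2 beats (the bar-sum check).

1) 0.0ms=0b +174.927ms=2/7b
2) 174.927ms=2/7b +174.927ms=2/7b
3) 349.854ms=4/7b +349.854ms=4/7b
4) 699.708ms=8/7b +349.854ms=4/7b
5) 1049.563ms=12/7b +174.927ms=2/7b
Σ=2b of 2 (98bpm 2/4) — PASS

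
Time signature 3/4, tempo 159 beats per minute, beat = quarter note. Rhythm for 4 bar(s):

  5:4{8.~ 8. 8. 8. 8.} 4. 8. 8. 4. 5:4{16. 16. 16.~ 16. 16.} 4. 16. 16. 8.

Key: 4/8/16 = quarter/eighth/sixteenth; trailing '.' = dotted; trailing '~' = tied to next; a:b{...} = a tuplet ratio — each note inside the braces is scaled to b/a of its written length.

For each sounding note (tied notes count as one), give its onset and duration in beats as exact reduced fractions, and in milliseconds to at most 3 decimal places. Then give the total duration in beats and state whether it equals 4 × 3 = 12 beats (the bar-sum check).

1) 0.0ms=0b +452.83ms=6/5b
2) 452.83ms=6/5b +226.415ms=3/5b
3) 679.245ms=9/5b +226.415ms=3/5b
4) 905.66ms=12/5b +226.415ms=3/5b
5) 1132.075ms=3b +566.038ms=3/2b
6) 1698.113ms=9/2b +283.019ms=3/4b
7) 1981.132ms=21/4b +283.019ms=3/4b
8) 2264.151ms=6b +566.038ms=3/2b
9) 2830.189ms=15/2b +113.208ms=3/10b
10) 2943.396ms=39/5b +113.208ms=3/10b
11) 3056.604ms=81/10b +226.415ms=3/5b
12) 3283.019ms=87/10b +113.208ms=3/10b
13) 3396.226ms=9b +566.038ms=3/2b
14) 3962.264ms=21/2b +141.509ms=3/8b
15) 4103.774ms=87/8b +141.509ms=3/8b
16) 4245.283ms=45/4b +283.019ms=3/4b
Σ=12b of 12 (159bpm 3/4) — PASS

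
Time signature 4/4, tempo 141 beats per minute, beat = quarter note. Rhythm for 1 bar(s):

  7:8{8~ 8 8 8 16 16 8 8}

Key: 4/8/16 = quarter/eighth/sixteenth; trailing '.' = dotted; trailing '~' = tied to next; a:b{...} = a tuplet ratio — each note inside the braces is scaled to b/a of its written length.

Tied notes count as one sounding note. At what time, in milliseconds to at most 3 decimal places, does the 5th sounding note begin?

note 5 onset = 18/7b = 1094.225ms

1. 0.0ms @ 0 + 486.322ms (8/7)
2. 486.322ms @ 8/7 + 243.161ms (4/7)
3. 729.483ms @ 12/7 + 243.161ms (4/7)
4. 972.644ms @ 16/7 + 121.581ms (2/7)
5. 1094.225ms @ 18/7 + 121.581ms (2/7)
6. 1215.805ms @ 20/7 + 243.161ms (4/7)
7. 1458.967ms @ 24/7 + 243.161ms (4/7)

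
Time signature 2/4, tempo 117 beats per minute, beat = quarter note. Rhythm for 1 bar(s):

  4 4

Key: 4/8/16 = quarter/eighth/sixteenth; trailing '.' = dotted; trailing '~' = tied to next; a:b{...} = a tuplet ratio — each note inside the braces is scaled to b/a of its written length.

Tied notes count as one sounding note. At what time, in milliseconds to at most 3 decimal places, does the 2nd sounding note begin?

note 2 onset = 1b = 512.821ms

1. 0.0ms @ 0 + 512.821ms (1)
2. 512.821ms @ 1 + 512.821ms (1)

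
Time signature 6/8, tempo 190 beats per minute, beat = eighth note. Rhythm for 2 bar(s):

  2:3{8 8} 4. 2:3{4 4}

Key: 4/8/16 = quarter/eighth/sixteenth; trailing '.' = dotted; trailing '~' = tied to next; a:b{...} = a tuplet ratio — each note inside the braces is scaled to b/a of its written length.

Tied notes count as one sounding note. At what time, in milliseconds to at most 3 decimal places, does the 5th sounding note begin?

note 5 onset = 9b = 2842.105ms

1. 0.0ms @ 0 + 473.684ms (3/2)
2. 473.684ms @ 3/2 + 473.684ms (3/2)
3. 947.368ms @ 3 + 947.368ms (3)
4. 1894.737ms @ 6 + 947.368ms (3)
5. 2842.105ms @ 9 + 947.368ms (3)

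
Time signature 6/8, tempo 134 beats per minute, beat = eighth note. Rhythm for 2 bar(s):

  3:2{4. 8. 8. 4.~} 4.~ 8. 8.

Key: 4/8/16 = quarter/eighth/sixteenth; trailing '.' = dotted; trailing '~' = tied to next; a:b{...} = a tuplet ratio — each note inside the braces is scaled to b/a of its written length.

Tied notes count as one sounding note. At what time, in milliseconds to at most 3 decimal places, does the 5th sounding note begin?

1. 0.0ms @ 0 + 895.522ms (2)
2. 895.522ms @ 2 + 447.761ms (1)
3. 1343.284ms @ 3 + 447.761ms (1)
4. 1791.045ms @ 4 + 2910.448ms (13/2)
5. 4701.493ms @ 21/2 + 671.642ms (3/2)

note 5 onset = 21/2b = 4701.493ms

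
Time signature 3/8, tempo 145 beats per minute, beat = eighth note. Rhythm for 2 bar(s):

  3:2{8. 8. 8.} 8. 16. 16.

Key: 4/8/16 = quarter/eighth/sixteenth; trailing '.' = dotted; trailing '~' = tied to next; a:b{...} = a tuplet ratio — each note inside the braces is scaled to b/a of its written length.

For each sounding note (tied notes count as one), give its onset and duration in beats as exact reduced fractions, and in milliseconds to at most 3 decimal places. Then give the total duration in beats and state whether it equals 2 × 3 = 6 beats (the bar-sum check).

1) 0.0ms=0b +413.793ms=1b
2) 413.793ms=1b +413.793ms=1b
3) 827.586ms=2b +413.793ms=1b
4) 1241.379ms=3b +620.69ms=3/2b
5) 1862.069ms=9/2b +310.345ms=3/4b
6) 2172.414ms=21/4b +310.345ms=3/4b
Σ=6b of 6 (145bpm 3/8) — PASS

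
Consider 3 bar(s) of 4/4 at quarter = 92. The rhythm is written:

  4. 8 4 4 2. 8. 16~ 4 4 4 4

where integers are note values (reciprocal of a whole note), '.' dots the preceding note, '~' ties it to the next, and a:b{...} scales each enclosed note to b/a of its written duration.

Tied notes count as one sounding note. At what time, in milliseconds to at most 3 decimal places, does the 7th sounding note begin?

note 7 onset = 31/4b = 5054.348ms

1. 0.0ms @ 0 + 978.261ms (3/2)
2. 978.261ms @ 3/2 + 326.087ms (1/2)
3. 1304.348ms @ 2 + 652.174ms (1)
4. 1956.522ms @ 3 + 652.174ms (1)
5. 2608.696ms @ 4 + 1956.522ms (3)
6. 4565.217ms @ 7 + 489.13ms (3/4)
7. 5054.348ms @ 31/4 + 815.217ms (5/4)
8. 5869.565ms @ 9 + 652.174ms (1)
9. 6521.739ms @ 10 + 652.174ms (1)
10. 7173.913ms @ 11 + 652.174ms (1)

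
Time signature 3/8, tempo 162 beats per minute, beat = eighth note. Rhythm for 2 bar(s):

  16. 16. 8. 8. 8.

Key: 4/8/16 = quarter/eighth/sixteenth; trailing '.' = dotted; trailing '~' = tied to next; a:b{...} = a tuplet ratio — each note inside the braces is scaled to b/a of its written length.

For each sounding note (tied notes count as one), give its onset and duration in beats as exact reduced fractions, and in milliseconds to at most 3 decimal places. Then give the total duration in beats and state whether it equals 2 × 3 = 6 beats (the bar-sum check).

1) 0.0ms=0b +277.778ms=3/4b
2) 277.778ms=3/4b +277.778ms=3/4b
3) 555.556ms=3/2b +555.556ms=3/2b
4) 1111.111ms=3b +555.556ms=3/2b
5) 1666.667ms=9/2b +555.556ms=3/2b
Σ=6b of 6 (162bpm 3/8) — PASS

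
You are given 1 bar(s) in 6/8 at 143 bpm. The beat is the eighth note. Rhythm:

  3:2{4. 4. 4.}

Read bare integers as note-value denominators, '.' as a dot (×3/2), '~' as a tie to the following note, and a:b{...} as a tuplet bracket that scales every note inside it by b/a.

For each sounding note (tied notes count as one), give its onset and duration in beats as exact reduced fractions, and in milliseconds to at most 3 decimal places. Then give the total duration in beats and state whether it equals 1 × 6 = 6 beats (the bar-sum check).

1) 0.0ms=0b +839.161ms=2b
2) 839.161ms=2b +839.161ms=2b
3) 1678.322ms=4b +839.161ms=2b
Σ=6b of 6 (143bpm 6/8) — PASS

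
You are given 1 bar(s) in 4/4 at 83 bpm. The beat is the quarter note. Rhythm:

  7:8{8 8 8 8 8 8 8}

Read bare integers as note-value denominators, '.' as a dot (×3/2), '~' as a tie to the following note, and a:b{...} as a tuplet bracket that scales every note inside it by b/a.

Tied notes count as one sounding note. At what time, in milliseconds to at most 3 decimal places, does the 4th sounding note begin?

note 4 onset = 12/7b = 1239.243ms

1. 0.0ms @ 0 + 413.081ms (4/7)
2. 413.081ms @ 4/7 + 413.081ms (4/7)
3. 826.162ms @ 8/7 + 413.081ms (4/7)
4. 1239.243ms @ 12/7 + 413.081ms (4/7)
5. 1652.324ms @ 16/7 + 413.081ms (4/7)
6. 2065.404ms @ 20/7 + 413.081ms (4/7)
7. 2478.485ms @ 24/7 + 413.081ms (4/7)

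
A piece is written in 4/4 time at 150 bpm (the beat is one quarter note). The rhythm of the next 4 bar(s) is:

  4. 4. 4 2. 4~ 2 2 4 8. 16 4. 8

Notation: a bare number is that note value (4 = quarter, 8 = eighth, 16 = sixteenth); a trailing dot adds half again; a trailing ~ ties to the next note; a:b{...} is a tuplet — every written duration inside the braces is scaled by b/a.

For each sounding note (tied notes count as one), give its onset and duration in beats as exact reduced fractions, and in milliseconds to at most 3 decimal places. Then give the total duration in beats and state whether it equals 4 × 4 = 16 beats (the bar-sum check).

1) 0.0ms=0b +600.0ms=3/2b
2) 600.0ms=3/2b +600.0ms=3/2b
3) 1200.0ms=3b +400.0ms=1b
4) 1600.0ms=4b +1200.0ms=3b
5) 2800.0ms=7b +1200.0ms=3b
6) 4000.0ms=10b +800.0ms=2b
7) 4800.0ms=12b +400.0ms=1b
8) 5200.0ms=13b +300.0ms=3/4b
9) 5500.0ms=55/4b +100.0ms=1/4b
10) 5600.0ms=14b +600.0ms=3/2b
11) 6200.0ms=31/2b +200.0ms=1/2b
Σ=16b of 16 (150bpm 4/4) — PASS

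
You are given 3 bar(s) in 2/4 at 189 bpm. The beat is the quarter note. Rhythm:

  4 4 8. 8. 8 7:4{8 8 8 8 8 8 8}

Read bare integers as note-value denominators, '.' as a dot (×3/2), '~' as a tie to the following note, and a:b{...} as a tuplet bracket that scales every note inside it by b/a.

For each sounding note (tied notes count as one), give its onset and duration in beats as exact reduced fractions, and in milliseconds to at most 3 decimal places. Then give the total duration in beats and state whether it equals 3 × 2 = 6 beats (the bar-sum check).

1) 0.0ms=0b +317.46ms=1b
2) 317.46ms=1b +317.46ms=1b
3) 634.921ms=2b +238.095ms=3/4b
4) 873.016ms=11/4b +238.095ms=3/4b
5) 1111.111ms=7/2b +158.73ms=1/2b
6) 1269.841ms=4b +90.703ms=2/7b
7) 1360.544ms=30/7b +90.703ms=2/7b
8) 1451.247ms=32/7b +90.703ms=2/7b
9) 1541.95ms=34/7b +90.703ms=2/7b
10) 1632.653ms=36/7b +90.703ms=2/7b
11) 1723.356ms=38/7b +90.703ms=2/7b
12) 1814.059ms=40/7b +90.703ms=2/7b
Σ=6b of 6 (189bpm 2/4) — PASS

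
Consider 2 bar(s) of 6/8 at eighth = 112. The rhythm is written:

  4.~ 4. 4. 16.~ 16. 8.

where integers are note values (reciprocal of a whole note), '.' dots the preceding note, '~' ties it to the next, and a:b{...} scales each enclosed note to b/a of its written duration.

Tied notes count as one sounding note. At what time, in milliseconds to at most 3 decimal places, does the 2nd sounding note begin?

note 2 onset = 6b = 3214.286ms

1. 0.0ms @ 0 + 3214.286ms (6)
2. 3214.286ms @ 6 + 1607.143ms (3)
3. 4821.429ms @ 9 + 803.571ms (3/2)
4. 5625.0ms @ 21/2 + 803.571ms (3/2)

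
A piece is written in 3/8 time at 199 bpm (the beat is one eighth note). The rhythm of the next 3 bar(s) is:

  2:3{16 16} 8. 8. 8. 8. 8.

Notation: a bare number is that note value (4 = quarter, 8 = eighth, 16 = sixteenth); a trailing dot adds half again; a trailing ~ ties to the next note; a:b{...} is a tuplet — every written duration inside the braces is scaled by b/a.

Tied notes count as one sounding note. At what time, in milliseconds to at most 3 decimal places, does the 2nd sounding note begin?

note 2 onset = 3/4b = 226.131ms

1. 0.0ms @ 0 + 226.131ms (3/4)
2. 226.131ms @ 3/4 + 226.131ms (3/4)
3. 452.261ms @ 3/2 + 452.261ms (3/2)
4. 904.523ms @ 3 + 452.261ms (3/2)
5. 1356.784ms @ 9/2 + 452.261ms (3/2)
6. 1809.045ms @ 6 + 452.261ms (3/2)
7. 2261.307ms @ 15/2 + 452.261ms (3/2)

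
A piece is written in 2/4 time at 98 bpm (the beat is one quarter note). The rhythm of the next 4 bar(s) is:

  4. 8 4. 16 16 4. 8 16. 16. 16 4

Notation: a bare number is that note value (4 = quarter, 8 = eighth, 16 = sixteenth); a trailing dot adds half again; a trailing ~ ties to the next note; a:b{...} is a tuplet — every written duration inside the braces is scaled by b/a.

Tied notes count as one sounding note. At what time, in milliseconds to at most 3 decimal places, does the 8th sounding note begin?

note 8 onset = 6b = 3673.469ms

1. 0.0ms @ 0 + 918.367ms (3/2)
2. 918.367ms @ 3/2 + 306.122ms (1/2)
3. 1224.49ms @ 2 + 918.367ms (3/2)
4. 2142.857ms @ 7/2 + 153.061ms (1/4)
5. 2295.918ms @ 15/4 + 153.061ms (1/4)
6. 2448.98ms @ 4 + 918.367ms (3/2)
7. 3367.347ms @ 11/2 + 306.122ms (1/2)
8. 3673.469ms @ 6 + 229.592ms (3/8)
9. 3903.061ms @ 51/8 + 229.592ms (3/8)
10. 4132.653ms @ 27/4 + 153.061ms (1/4)
11. 4285.714ms @ 7 + 612.245ms (1)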